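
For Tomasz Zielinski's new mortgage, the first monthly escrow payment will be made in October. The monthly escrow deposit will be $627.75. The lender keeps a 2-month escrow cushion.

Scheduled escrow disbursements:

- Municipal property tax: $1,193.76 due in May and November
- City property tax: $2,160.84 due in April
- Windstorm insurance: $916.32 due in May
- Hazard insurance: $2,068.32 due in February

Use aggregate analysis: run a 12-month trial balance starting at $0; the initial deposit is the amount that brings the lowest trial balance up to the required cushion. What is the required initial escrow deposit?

Cushion = 2 × $627.75 = $1,255.50
Trial balance (start $0, +$627.75 each month, − disbursements):
  Oct: +$627.75 → $627.75
  Nov: +$627.75 − $1,193.76 → $61.74
  Dec: +$627.75 → $689.49
  Jan: +$627.75 → $1,317.24
  Feb: +$627.75 − $2,068.32 → -$123.33
  Mar: +$627.75 → $504.42
  Apr: +$627.75 − $2,160.84 → -$1,028.67
  May: +$627.75 − $2,110.08 → -$2,511.00
  Jun: +$627.75 → -$1,883.25
  Jul: +$627.75 → -$1,255.50
  Aug: +$627.75 → -$627.75
  Sep: +$627.75 → $0.00
Lowest trial balance = -$2,511.00 (May)
Initial deposit = cushion − low point = $1,255.50 − (-$2,511.00) = $3,766.50

$3,766.50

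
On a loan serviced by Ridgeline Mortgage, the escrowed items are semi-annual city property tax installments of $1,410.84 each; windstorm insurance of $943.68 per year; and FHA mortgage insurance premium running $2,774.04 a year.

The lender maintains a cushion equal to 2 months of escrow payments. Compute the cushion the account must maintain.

City property tax = $1,410.84 × 2 = $2,821.68/yr
Windstorm insurance = $943.68/yr
FHA mortgage insurance premium = $2,774.04/yr
Annual escrow total = $2,821.68 + $943.68 + $2,774.04 = $6,539.40
Base monthly escrow = $6,539.40 ÷ 12 = $544.95
Cushion = 2 × $544.95 = $1,089.90

$1,089.90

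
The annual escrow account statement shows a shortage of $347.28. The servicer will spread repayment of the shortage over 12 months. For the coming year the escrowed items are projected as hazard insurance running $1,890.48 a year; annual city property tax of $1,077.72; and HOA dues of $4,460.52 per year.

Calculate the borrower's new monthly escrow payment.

$648.00

Hazard insurance = $1,890.48 per year
City property tax = $1,077.72 per year
HOA dues = $4,460.52 per year
Yearly total = $7,428.72
Monthly = $7,428.72 / 12 = $619.06
Monthly shortage recovery: $347.28 ÷ 12 = $28.94
New monthly escrow = $619.06 + $28.94 = $648.00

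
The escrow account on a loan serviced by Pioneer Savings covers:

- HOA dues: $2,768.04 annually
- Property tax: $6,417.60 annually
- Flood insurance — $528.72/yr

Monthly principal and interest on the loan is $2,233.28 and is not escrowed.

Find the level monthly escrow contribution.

HOA dues: $2,768.04 annually
Property tax: $6,417.60 annually
Flood insurance: $528.72 annually
Combined annual = $2,768.04 + $6,417.60 + $528.72 = $9,714.36
Per month = $9,714.36 / 12 = $809.53

$809.53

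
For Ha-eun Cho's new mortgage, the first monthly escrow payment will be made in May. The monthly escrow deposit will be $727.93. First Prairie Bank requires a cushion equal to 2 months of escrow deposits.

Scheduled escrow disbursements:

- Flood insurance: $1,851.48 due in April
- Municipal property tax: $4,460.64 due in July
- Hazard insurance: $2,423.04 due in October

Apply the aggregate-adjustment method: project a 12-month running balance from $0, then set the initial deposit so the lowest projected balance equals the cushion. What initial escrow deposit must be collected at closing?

Cushion = 2 × $727.93 = $1,455.86
Trial balance (start $0, +$727.93 each month, − disbursements):
  May: +$727.93 → $727.93
  Jun: +$727.93 → $1,455.86
  Jul: +$727.93 − $4,460.64 → -$2,276.85
  Aug: +$727.93 → -$1,548.92
  Sep: +$727.93 → -$820.99
  Oct: +$727.93 − $2,423.04 → -$2,516.10
  Nov: +$727.93 → -$1,788.17
  Dec: +$727.93 → -$1,060.24
  Jan: +$727.93 → -$332.31
  Feb: +$727.93 → $395.62
  Mar: +$727.93 → $1,123.55
  Apr: +$727.93 − $1,851.48 → $0.00
Lowest trial balance = -$2,516.10 (Oct)
Initial deposit = cushion − low point = $1,455.86 − (-$2,516.10) = $3,971.96

$3,971.96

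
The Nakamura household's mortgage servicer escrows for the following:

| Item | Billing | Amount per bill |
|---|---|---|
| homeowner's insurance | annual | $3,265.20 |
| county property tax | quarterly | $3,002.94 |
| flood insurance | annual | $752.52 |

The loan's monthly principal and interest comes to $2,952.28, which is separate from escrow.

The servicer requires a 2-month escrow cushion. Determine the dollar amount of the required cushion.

$2,671.58

Homeowner's insurance — $3,265.20/yr
County property tax — $3,002.94 × 4 = $12,011.76/yr
Flood insurance — $752.52/yr
Yearly total = $3,265.20 + $12,011.76 + $752.52 = $16,029.48
Base monthly escrow = $16,029.48 / 12 = $1,335.79
Reserve = 2 × $1,335.79 = $2,671.58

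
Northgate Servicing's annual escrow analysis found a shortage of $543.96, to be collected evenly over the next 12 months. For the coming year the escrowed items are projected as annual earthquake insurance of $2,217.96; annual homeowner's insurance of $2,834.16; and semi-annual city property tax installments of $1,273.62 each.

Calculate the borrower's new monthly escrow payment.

Earthquake insurance = $2,217.96/yr
Homeowner's insurance = $2,834.16/yr
City property tax = $1,273.62 × 2 = $2,547.24/yr
Total per year = $2,217.96 + $2,834.16 + $2,547.24 = $7,599.36
Per month = $7,599.36 ÷ 12 = $633.28
Shortage spread = $543.96 / 12 = $45.33/mo
New monthly escrow = $633.28 + $45.33 = $678.61

$678.61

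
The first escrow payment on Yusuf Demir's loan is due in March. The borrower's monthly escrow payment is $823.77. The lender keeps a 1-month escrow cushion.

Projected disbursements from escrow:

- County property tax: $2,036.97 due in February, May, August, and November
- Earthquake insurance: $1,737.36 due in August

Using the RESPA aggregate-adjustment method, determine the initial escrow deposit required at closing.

Cushion = 1 × $823.77 = $823.77
Trial balance (start $0, +$823.77 each month, − disbursements):
  Mar: +$823.77 → $823.77
  Apr: +$823.77 → $1,647.54
  May: +$823.77 − $2,036.97 → $434.34
  Jun: +$823.77 → $1,258.11
  Jul: +$823.77 → $2,081.88
  Aug: +$823.77 − $3,774.33 → -$868.68
  Sep: +$823.77 → -$44.91
  Oct: +$823.77 → $778.86
  Nov: +$823.77 − $2,036.97 → -$434.34
  Dec: +$823.77 → $389.43
  Jan: +$823.77 → $1,213.20
  Feb: +$823.77 − $2,036.97 → $0.00
Lowest trial balance = -$868.68 (Aug)
Initial deposit = cushion − low point = $823.77 − (-$868.68) = $1,692.45

$1,692.45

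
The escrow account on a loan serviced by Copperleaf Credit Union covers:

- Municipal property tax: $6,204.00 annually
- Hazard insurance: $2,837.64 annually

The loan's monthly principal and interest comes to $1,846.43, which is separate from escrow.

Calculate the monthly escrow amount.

$753.47

Municipal property tax — $6,204.00 annually
Hazard insurance — $2,837.64 annually
Total annual escrow = $6,204.00 + $2,837.64 = $9,041.64
Monthly escrow = $9,041.64 ÷ 12 = $753.47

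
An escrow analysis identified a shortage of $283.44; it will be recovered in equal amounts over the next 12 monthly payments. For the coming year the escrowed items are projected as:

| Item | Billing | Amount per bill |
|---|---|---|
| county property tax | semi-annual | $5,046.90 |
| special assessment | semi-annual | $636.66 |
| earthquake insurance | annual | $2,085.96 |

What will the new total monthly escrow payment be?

County property tax — $5,046.90 × 2 = $10,093.80
Special assessment — $636.66 × 2 = $1,273.32
Earthquake insurance — $2,085.96
Combined annual = $13,453.08
Base monthly escrow = $13,453.08 ÷ 12 = $1,121.09
Shortage spread = $283.44 / 12 = $23.62/mo
Adjusted monthly = $1,121.09 + $23.62 = $1,144.71

$1,144.71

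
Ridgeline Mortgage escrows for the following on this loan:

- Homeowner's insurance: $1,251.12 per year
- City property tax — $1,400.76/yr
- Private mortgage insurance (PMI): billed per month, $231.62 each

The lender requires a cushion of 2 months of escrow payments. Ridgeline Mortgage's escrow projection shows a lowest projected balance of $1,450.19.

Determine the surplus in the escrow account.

Homeowner's insurance: $1,251.12 per year
City property tax: $1,400.76 per year
Private mortgage insurance (PMI): $231.62 × 12 = $2,779.44 per year
Total annual escrow = $1,251.12 + $1,400.76 + $2,779.44 = $5,431.32
Per month = $5,431.32 / 12 = $452.61
Required cushion = 2 × $452.61 = $905.22
Excess over cushion: $1,450.19 − $905.22 = $544.97

$544.97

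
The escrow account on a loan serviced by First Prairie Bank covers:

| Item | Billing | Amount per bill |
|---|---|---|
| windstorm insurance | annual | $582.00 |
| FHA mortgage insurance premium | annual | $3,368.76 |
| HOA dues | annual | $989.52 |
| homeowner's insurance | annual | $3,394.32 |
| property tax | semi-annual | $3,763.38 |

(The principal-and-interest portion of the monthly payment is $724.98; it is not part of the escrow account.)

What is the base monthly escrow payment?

Windstorm insurance — $582.00 annually
FHA mortgage insurance premium — $3,368.76 annually
HOA dues — $989.52 annually
Homeowner's insurance — $3,394.32 annually
Property tax — $3,763.38 × 2 = $7,526.76 annually
Annual escrow total = $582.00 + $3,368.76 + $989.52 + $3,394.32 + $7,526.76 = $15,861.36
Monthly = $15,861.36 ÷ 12 = $1,321.78

$1,321.78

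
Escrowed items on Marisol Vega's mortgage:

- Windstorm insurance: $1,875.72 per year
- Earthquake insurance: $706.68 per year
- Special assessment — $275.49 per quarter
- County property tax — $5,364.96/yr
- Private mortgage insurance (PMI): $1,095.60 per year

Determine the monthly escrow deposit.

Windstorm insurance — $1,875.72 per year
Earthquake insurance — $706.68 per year
Special assessment — $275.49 × 4 = $1,101.96 per year
County property tax — $5,364.96 per year
Private mortgage insurance (PMI) — $1,095.60 per year
Annual escrow total = $10,144.92
Monthly = $10,144.92 / 12 = $845.41

$845.41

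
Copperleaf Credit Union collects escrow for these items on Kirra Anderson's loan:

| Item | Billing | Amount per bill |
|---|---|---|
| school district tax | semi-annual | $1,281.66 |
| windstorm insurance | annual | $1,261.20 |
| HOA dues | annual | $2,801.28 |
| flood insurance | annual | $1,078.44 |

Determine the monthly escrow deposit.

School district tax — $1,281.66 × 2 = $2,563.32 annually
Windstorm insurance — $1,261.20 annually
HOA dues — $2,801.28 annually
Flood insurance — $1,078.44 annually
Annual escrow total = $2,563.32 + $1,261.20 + $2,801.28 + $1,078.44 = $7,704.24
Monthly escrow = $7,704.24 ÷ 12 = $642.02

$642.02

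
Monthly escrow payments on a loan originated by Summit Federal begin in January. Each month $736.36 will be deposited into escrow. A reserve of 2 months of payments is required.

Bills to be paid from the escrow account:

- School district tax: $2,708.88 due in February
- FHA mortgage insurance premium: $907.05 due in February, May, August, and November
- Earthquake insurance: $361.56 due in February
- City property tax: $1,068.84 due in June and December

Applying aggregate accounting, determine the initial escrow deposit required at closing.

$3,977.49

Cushion = 2 × $736.36 = $1,472.72
Trial balance (start $0, +$736.36 each month, − disbursements):
  Jan: +$736.36 → $736.36
  Feb: +$736.36 − $3,977.49 → -$2,504.77
  Mar: +$736.36 → -$1,768.41
  Apr: +$736.36 → -$1,032.05
  May: +$736.36 − $907.05 → -$1,202.74
  Jun: +$736.36 − $1,068.84 → -$1,535.22
  Jul: +$736.36 → -$798.86
  Aug: +$736.36 − $907.05 → -$969.55
  Sep: +$736.36 → -$233.19
  Oct: +$736.36 → $503.17
  Nov: +$736.36 − $907.05 → $332.48
  Dec: +$736.36 − $1,068.84 → $0.00
Lowest trial balance = -$2,504.77 (Feb)
Initial deposit = cushion − low point = $1,472.72 − (-$2,504.77) = $3,977.49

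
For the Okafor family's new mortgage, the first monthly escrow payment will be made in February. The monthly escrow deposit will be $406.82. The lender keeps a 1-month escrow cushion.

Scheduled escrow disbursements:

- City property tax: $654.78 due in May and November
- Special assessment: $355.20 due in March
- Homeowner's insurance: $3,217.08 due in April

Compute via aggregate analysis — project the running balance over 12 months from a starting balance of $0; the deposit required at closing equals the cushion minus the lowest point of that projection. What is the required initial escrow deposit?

$3,006.60

Cushion = 1 × $406.82 = $406.82
Trial balance (start $0, +$406.82 each month, − disbursements):
  Feb: +$406.82 → $406.82
  Mar: +$406.82 − $355.20 → $458.44
  Apr: +$406.82 − $3,217.08 → -$2,351.82
  May: +$406.82 − $654.78 → -$2,599.78
  Jun: +$406.82 → -$2,192.96
  Jul: +$406.82 → -$1,786.14
  Aug: +$406.82 → -$1,379.32
  Sep: +$406.82 → -$972.50
  Oct: +$406.82 → -$565.68
  Nov: +$406.82 − $654.78 → -$813.64
  Dec: +$406.82 → -$406.82
  Jan: +$406.82 → $0.00
Lowest trial balance = -$2,599.78 (May)
Initial deposit = cushion − low point = $406.82 − (-$2,599.78) = $3,006.60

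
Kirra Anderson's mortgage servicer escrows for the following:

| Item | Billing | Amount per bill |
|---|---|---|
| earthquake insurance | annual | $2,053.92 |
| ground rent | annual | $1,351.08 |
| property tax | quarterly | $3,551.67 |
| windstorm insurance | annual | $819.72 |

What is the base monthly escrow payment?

Earthquake insurance = $2,053.92
Ground rent = $1,351.08
Property tax = $3,551.67 × 4 = $14,206.68
Windstorm insurance = $819.72
Total per year = $2,053.92 + $1,351.08 + $14,206.68 + $819.72 = $18,431.40
Monthly = $18,431.40 ÷ 12 = $1,535.95

$1,535.95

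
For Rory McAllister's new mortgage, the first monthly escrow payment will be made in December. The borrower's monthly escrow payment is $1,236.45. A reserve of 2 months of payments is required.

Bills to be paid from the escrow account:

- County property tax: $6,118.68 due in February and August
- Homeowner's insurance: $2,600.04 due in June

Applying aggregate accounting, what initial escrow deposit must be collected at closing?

$6,182.25

Cushion = 2 × $1,236.45 = $2,472.90
Trial balance (start $0, +$1,236.45 each month, − disbursements):
  Dec: +$1,236.45 → $1,236.45
  Jan: +$1,236.45 → $2,472.90
  Feb: +$1,236.45 − $6,118.68 → -$2,409.33
  Mar: +$1,236.45 → -$1,172.88
  Apr: +$1,236.45 → $63.57
  May: +$1,236.45 → $1,300.02
  Jun: +$1,236.45 − $2,600.04 → -$63.57
  Jul: +$1,236.45 → $1,172.88
  Aug: +$1,236.45 − $6,118.68 → -$3,709.35
  Sep: +$1,236.45 → -$2,472.90
  Oct: +$1,236.45 → -$1,236.45
  Nov: +$1,236.45 → $0.00
Lowest trial balance = -$3,709.35 (Aug)
Initial deposit = cushion − low point = $2,472.90 − (-$3,709.35) = $6,182.25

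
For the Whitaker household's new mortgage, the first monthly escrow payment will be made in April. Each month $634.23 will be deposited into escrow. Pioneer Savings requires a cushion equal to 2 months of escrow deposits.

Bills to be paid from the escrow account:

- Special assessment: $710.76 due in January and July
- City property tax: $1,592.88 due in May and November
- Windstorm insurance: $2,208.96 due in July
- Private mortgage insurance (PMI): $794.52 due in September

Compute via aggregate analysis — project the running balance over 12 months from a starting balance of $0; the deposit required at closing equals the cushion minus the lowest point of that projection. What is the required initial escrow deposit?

$3,244.14

Cushion = 2 × $634.23 = $1,268.46
Trial balance (start $0, +$634.23 each month, − disbursements):
  Apr: +$634.23 → $634.23
  May: +$634.23 − $1,592.88 → -$324.42
  Jun: +$634.23 → $309.81
  Jul: +$634.23 − $2,919.72 → -$1,975.68
  Aug: +$634.23 → -$1,341.45
  Sep: +$634.23 − $794.52 → -$1,501.74
  Oct: +$634.23 → -$867.51
  Nov: +$634.23 − $1,592.88 → -$1,826.16
  Dec: +$634.23 → -$1,191.93
  Jan: +$634.23 − $710.76 → -$1,268.46
  Feb: +$634.23 → -$634.23
  Mar: +$634.23 → $0.00
Lowest trial balance = -$1,975.68 (Jul)
Initial deposit = cushion − low point = $1,268.46 − (-$1,975.68) = $3,244.14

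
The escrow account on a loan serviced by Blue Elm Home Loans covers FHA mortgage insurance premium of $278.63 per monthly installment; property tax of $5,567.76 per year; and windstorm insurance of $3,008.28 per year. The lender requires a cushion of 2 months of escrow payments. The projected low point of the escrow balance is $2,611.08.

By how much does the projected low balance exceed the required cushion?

FHA mortgage insurance premium — $278.63 × 12 = $3,343.56 annually
Property tax — $5,567.76 annually
Windstorm insurance — $3,008.28 annually
Total per year = $11,919.60
Per month = $11,919.60 ÷ 12 = $993.30
Cushion = 2 × $993.30 = $1,986.60
Surplus = $2,611.08 − $1,986.60 = $624.48

$624.48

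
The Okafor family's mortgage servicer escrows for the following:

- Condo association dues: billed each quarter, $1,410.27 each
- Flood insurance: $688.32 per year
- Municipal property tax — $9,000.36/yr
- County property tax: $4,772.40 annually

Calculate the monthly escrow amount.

$1,675.18

Condo association dues: $1,410.27 × 4 = $5,641.08/yr
Flood insurance: $688.32/yr
Municipal property tax: $9,000.36/yr
County property tax: $4,772.40/yr
Yearly total = $20,102.16
Base monthly escrow = $20,102.16 / 12 = $1,675.18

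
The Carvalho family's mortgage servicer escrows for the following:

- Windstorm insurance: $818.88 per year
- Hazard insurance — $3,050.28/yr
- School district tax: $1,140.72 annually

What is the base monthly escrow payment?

Windstorm insurance — $818.88/yr
Hazard insurance — $3,050.28/yr
School district tax — $1,140.72/yr
Combined annual = $818.88 + $3,050.28 + $1,140.72 = $5,009.88
Per month = $5,009.88 ÷ 12 = $417.49

$417.49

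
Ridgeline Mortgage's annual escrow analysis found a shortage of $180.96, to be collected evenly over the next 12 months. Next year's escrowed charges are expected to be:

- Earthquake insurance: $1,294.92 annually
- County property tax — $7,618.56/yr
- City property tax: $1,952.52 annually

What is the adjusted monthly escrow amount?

Earthquake insurance = $1,294.92
County property tax = $7,618.56
City property tax = $1,952.52
Annual escrow total = $1,294.92 + $7,618.56 + $1,952.52 = $10,866.00
Monthly escrow = $10,866.00 / 12 = $905.50
Shortage per month = $180.96 ÷ 12 = $15.08
Adjusted monthly = $905.50 + $15.08 = $920.58

$920.58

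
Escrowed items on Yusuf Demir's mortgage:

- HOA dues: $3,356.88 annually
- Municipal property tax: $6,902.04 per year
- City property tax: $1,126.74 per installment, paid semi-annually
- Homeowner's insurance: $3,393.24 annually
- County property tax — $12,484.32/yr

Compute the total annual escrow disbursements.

$28,389.96

HOA dues — $3,356.88 annually
Municipal property tax — $6,902.04 annually
City property tax — $1,126.74 × 2 = $2,253.48 annually
Homeowner's insurance — $3,393.24 annually
County property tax — $12,484.32 annually
Annual escrow total = $28,389.96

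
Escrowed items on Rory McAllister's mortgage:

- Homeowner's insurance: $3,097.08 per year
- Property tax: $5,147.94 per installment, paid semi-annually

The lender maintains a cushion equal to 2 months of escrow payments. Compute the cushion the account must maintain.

Homeowner's insurance — $3,097.08 per year
Property tax — $5,147.94 × 2 = $10,295.88 per year
Annual escrow total = $3,097.08 + $10,295.88 = $13,392.96
Monthly escrow = $13,392.96 ÷ 12 = $1,116.08
Reserve = 2 × $1,116.08 = $2,232.16

$2,232.16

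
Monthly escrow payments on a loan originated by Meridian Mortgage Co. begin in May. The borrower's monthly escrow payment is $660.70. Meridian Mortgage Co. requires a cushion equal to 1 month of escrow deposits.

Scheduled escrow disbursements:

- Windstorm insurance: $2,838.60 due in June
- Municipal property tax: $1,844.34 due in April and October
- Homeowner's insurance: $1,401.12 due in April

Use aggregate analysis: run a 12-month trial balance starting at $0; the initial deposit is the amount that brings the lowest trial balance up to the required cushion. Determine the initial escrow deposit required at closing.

Cushion = 1 × $660.70 = $660.70
Trial balance (start $0, +$660.70 each month, − disbursements):
  May: +$660.70 → $660.70
  Jun: +$660.70 − $2,838.60 → -$1,517.20
  Jul: +$660.70 → -$856.50
  Aug: +$660.70 → -$195.80
  Sep: +$660.70 → $464.90
  Oct: +$660.70 − $1,844.34 → -$718.74
  Nov: +$660.70 → -$58.04
  Dec: +$660.70 → $602.66
  Jan: +$660.70 → $1,263.36
  Feb: +$660.70 → $1,924.06
  Mar: +$660.70 → $2,584.76
  Apr: +$660.70 − $3,245.46 → $0.00
Lowest trial balance = -$1,517.20 (Jun)
Initial deposit = cushion − low point = $660.70 − (-$1,517.20) = $2,177.90

$2,177.90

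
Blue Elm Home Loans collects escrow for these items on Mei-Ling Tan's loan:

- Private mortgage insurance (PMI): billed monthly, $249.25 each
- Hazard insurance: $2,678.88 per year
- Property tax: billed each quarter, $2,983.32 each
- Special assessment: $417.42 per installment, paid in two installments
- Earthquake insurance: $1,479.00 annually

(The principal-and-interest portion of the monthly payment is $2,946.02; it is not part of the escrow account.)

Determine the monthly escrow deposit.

$1,659.75

Private mortgage insurance (PMI): $249.25 × 12 = $2,991.00 per year
Hazard insurance: $2,678.88 per year
Property tax: $2,983.32 × 4 = $11,933.28 per year
Special assessment: $417.42 × 2 = $834.84 per year
Earthquake insurance: $1,479.00 per year
Total annual escrow = $19,917.00
Base monthly escrow = $19,917.00 ÷ 12 = $1,659.75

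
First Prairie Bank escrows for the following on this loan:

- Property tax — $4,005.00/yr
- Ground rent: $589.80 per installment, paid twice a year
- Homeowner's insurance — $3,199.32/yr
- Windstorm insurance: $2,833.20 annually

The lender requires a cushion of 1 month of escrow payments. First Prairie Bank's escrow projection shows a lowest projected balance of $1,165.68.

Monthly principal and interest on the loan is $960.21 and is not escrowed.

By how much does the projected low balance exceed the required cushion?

Property tax — $4,005.00/yr
Ground rent — $589.80 × 2 = $1,179.60/yr
Homeowner's insurance — $3,199.32/yr
Windstorm insurance — $2,833.20/yr
Combined annual = $11,217.12
Base monthly escrow = $11,217.12 ÷ 12 = $934.76
Required reserve = 1 × $934.76 = $934.76
Surplus = $1,165.68 − $934.76 = $230.92

$230.92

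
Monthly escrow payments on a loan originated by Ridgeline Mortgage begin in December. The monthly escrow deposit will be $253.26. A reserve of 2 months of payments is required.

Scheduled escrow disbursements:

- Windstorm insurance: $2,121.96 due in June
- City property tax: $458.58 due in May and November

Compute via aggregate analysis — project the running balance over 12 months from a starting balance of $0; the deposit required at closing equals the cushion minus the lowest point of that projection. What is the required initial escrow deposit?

$1,314.24

Cushion = 2 × $253.26 = $506.52
Trial balance (start $0, +$253.26 each month, − disbursements):
  Dec: +$253.26 → $253.26
  Jan: +$253.26 → $506.52
  Feb: +$253.26 → $759.78
  Mar: +$253.26 → $1,013.04
  Apr: +$253.26 → $1,266.30
  May: +$253.26 − $458.58 → $1,060.98
  Jun: +$253.26 − $2,121.96 → -$807.72
  Jul: +$253.26 → -$554.46
  Aug: +$253.26 → -$301.20
  Sep: +$253.26 → -$47.94
  Oct: +$253.26 → $205.32
  Nov: +$253.26 − $458.58 → $0.00
Lowest trial balance = -$807.72 (Jun)
Initial deposit = cushion − low point = $506.52 − (-$807.72) = $1,314.24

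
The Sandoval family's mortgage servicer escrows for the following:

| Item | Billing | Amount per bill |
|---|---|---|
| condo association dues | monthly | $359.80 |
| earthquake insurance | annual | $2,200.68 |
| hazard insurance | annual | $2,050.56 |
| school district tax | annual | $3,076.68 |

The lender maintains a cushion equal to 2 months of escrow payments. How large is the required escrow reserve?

$1,940.92

Condo association dues = $359.80 × 12 = $4,317.60 per year
Earthquake insurance = $2,200.68 per year
Hazard insurance = $2,050.56 per year
School district tax = $3,076.68 per year
Yearly total = $4,317.60 + $2,200.68 + $2,050.56 + $3,076.68 = $11,645.52
Monthly escrow = $11,645.52 / 12 = $970.46
Cushion = 2 × $970.46 = $1,940.92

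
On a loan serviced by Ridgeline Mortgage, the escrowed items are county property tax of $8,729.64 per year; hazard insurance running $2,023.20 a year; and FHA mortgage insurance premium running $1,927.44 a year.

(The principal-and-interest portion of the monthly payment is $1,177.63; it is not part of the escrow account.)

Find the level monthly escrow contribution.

County property tax — $8,729.64 per year
Hazard insurance — $2,023.20 per year
FHA mortgage insurance premium — $1,927.44 per year
Total per year = $8,729.64 + $2,023.20 + $1,927.44 = $12,680.28
Monthly = $12,680.28 ÷ 12 = $1,056.69

$1,056.69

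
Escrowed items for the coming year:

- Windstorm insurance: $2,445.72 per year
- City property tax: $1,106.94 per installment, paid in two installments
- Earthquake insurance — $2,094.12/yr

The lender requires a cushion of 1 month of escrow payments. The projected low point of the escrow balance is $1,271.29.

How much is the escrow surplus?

$708.48

Windstorm insurance — $2,445.72 annually
City property tax — $1,106.94 × 2 = $2,213.88 annually
Earthquake insurance — $2,094.12 annually
Total annual escrow = $6,753.72
Monthly escrow = $6,753.72 ÷ 12 = $562.81
Cushion = 1 × $562.81 = $562.81
Excess over cushion: $1,271.29 − $562.81 = $708.48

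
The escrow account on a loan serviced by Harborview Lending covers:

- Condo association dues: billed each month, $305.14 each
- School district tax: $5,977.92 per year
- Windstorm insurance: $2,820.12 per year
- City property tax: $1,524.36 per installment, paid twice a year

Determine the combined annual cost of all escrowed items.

Condo association dues: $305.14 × 12 = $3,661.68 per year
School district tax: $5,977.92 per year
Windstorm insurance: $2,820.12 per year
City property tax: $1,524.36 × 2 = $3,048.72 per year
Total annual escrow = $15,508.44

$15,508.44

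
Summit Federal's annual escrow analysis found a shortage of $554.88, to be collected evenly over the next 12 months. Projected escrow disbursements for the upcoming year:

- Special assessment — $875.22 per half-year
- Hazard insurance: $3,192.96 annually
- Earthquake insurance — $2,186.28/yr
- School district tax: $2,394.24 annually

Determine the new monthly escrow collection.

Special assessment = $875.22 × 2 = $1,750.44 annually
Hazard insurance = $3,192.96 annually
Earthquake insurance = $2,186.28 annually
School district tax = $2,394.24 annually
Combined annual = $9,523.92
Per month = $9,523.92 / 12 = $793.66
Shortage spread = $554.88 ÷ 12 = $46.24/mo
Adjusted monthly = $793.66 + $46.24 = $839.90

$839.90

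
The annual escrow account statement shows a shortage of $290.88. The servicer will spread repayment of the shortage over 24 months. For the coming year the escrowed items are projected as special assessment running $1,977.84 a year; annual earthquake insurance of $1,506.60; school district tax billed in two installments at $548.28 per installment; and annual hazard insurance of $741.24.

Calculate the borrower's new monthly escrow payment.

$455.64

Special assessment — $1,977.84
Earthquake insurance — $1,506.60
School district tax — $548.28 × 2 = $1,096.56
Hazard insurance — $741.24
Combined annual = $1,977.84 + $1,506.60 + $1,096.56 + $741.24 = $5,322.24
Per month = $5,322.24 / 12 = $443.52
Shortage spread = $290.88 / 24 = $12.12/mo
Adjusted monthly = $443.52 + $12.12 = $455.64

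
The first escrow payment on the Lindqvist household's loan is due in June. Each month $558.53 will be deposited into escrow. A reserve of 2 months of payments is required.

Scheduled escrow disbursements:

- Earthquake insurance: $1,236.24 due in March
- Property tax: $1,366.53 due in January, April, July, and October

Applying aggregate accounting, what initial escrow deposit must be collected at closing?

Cushion = 2 × $558.53 = $1,117.06
Trial balance (start $0, +$558.53 each month, − disbursements):
  Jun: +$558.53 → $558.53
  Jul: +$558.53 − $1,366.53 → -$249.47
  Aug: +$558.53 → $309.06
  Sep: +$558.53 → $867.59
  Oct: +$558.53 − $1,366.53 → $59.59
  Nov: +$558.53 → $618.12
  Dec: +$558.53 → $1,176.65
  Jan: +$558.53 − $1,366.53 → $368.65
  Feb: +$558.53 → $927.18
  Mar: +$558.53 − $1,236.24 → $249.47
  Apr: +$558.53 − $1,366.53 → -$558.53
  May: +$558.53 → $0.00
Lowest trial balance = -$558.53 (Apr)
Initial deposit = cushion − low point = $1,117.06 − (-$558.53) = $1,675.59

$1,675.59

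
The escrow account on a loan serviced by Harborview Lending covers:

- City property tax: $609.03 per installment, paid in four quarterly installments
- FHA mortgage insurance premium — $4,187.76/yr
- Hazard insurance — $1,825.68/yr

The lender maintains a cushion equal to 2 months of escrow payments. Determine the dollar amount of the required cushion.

City property tax — $609.03 × 4 = $2,436.12
FHA mortgage insurance premium — $4,187.76
Hazard insurance — $1,825.68
Yearly total = $8,449.56
Base monthly escrow = $8,449.56 / 12 = $704.13
Cushion = 2 × $704.13 = $1,408.26

$1,408.26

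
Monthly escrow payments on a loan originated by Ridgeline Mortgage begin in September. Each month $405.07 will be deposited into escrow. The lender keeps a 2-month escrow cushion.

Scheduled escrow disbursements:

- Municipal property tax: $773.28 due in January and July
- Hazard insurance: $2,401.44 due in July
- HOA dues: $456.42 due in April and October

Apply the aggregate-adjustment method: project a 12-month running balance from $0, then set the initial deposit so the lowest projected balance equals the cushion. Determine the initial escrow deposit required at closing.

$1,215.21

Cushion = 2 × $405.07 = $810.14
Trial balance (start $0, +$405.07 each month, − disbursements):
  Sep: +$405.07 → $405.07
  Oct: +$405.07 − $456.42 → $353.72
  Nov: +$405.07 → $758.79
  Dec: +$405.07 → $1,163.86
  Jan: +$405.07 − $773.28 → $795.65
  Feb: +$405.07 → $1,200.72
  Mar: +$405.07 → $1,605.79
  Apr: +$405.07 − $456.42 → $1,554.44
  May: +$405.07 → $1,959.51
  Jun: +$405.07 → $2,364.58
  Jul: +$405.07 − $3,174.72 → -$405.07
  Aug: +$405.07 → $0.00
Lowest trial balance = -$405.07 (Jul)
Initial deposit = cushion − low point = $810.14 − (-$405.07) = $1,215.21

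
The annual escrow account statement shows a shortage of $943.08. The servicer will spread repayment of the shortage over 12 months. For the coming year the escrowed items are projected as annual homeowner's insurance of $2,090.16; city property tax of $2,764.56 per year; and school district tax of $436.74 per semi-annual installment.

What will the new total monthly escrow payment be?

Homeowner's insurance = $2,090.16 annually
City property tax = $2,764.56 annually
School district tax = $436.74 × 2 = $873.48 annually
Annual escrow total = $2,090.16 + $2,764.56 + $873.48 = $5,728.20
Per month = $5,728.20 ÷ 12 = $477.35
Monthly shortage recovery: $943.08 / 12 = $78.59
Adjusted monthly = $477.35 + $78.59 = $555.94

$555.94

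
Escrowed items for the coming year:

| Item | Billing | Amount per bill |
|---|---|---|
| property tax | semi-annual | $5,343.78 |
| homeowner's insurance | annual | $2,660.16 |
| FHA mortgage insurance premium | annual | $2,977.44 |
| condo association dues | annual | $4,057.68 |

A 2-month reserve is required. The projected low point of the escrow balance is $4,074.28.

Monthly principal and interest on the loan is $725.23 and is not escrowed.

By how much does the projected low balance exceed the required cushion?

$677.14

Property tax = $5,343.78 × 2 = $10,687.56
Homeowner's insurance = $2,660.16
FHA mortgage insurance premium = $2,977.44
Condo association dues = $4,057.68
Combined annual = $10,687.56 + $2,660.16 + $2,977.44 + $4,057.68 = $20,382.84
Per month = $20,382.84 / 12 = $1,698.57
Required cushion = 2 × $1,698.57 = $3,397.14
Surplus = $4,074.28 − $3,397.14 = $677.14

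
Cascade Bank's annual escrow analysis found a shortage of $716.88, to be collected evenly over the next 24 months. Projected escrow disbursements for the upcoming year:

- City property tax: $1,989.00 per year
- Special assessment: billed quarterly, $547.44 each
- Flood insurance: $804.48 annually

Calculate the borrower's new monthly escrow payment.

$445.14

City property tax — $1,989.00/yr
Special assessment — $547.44 × 4 = $2,189.76/yr
Flood insurance — $804.48/yr
Combined annual = $4,983.24
Monthly escrow = $4,983.24 ÷ 12 = $415.27
Shortage per month = $716.88 / 24 = $29.87
New monthly escrow = $415.27 + $29.87 = $445.14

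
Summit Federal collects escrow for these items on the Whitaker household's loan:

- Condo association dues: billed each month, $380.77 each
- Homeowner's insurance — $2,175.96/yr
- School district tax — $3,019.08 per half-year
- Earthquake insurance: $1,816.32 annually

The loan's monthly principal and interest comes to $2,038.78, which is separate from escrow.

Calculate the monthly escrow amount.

Condo association dues = $380.77 × 12 = $4,569.24 per year
Homeowner's insurance = $2,175.96 per year
School district tax = $3,019.08 × 2 = $6,038.16 per year
Earthquake insurance = $1,816.32 per year
Yearly total = $14,599.68
Base monthly escrow = $14,599.68 / 12 = $1,216.64

$1,216.64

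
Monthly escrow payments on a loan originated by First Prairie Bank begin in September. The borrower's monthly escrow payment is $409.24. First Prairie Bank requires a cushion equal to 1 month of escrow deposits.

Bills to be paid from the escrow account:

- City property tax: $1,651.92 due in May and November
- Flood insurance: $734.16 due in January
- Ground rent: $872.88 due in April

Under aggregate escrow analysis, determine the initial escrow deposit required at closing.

Cushion = 1 × $409.24 = $409.24
Trial balance (start $0, +$409.24 each month, − disbursements):
  Sep: +$409.24 → $409.24
  Oct: +$409.24 → $818.48
  Nov: +$409.24 − $1,651.92 → -$424.20
  Dec: +$409.24 → -$14.96
  Jan: +$409.24 − $734.16 → -$339.88
  Feb: +$409.24 → $69.36
  Mar: +$409.24 → $478.60
  Apr: +$409.24 − $872.88 → $14.96
  May: +$409.24 − $1,651.92 → -$1,227.72
  Jun: +$409.24 → -$818.48
  Jul: +$409.24 → -$409.24
  Aug: +$409.24 → $0.00
Lowest trial balance = -$1,227.72 (May)
Initial deposit = cushion − low point = $409.24 − (-$1,227.72) = $1,636.96

$1,636.96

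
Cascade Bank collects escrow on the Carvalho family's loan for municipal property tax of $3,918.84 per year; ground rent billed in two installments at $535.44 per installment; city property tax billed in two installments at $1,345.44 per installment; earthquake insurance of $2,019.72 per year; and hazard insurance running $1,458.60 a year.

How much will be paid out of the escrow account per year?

$11,158.92

Municipal property tax = $3,918.84 annually
Ground rent = $535.44 × 2 = $1,070.88 annually
City property tax = $1,345.44 × 2 = $2,690.88 annually
Earthquake insurance = $2,019.72 annually
Hazard insurance = $1,458.60 annually
Combined annual = $3,918.84 + $1,070.88 + $2,690.88 + $2,019.72 + $1,458.60 = $11,158.92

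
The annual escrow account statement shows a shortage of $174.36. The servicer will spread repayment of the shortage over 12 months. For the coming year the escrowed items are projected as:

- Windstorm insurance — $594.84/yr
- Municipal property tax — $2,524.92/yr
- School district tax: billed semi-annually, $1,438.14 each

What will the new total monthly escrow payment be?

Windstorm insurance: $594.84 per year
Municipal property tax: $2,524.92 per year
School district tax: $1,438.14 × 2 = $2,876.28 per year
Yearly total = $594.84 + $2,524.92 + $2,876.28 = $5,996.04
Monthly escrow = $5,996.04 ÷ 12 = $499.67
Monthly shortage recovery: $174.36 / 12 = $14.53
New monthly escrow = $499.67 + $14.53 = $514.20

$514.20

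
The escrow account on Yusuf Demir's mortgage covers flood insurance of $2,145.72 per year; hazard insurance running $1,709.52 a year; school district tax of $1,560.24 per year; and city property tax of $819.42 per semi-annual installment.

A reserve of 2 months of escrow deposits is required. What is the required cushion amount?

Flood insurance — $2,145.72
Hazard insurance — $1,709.52
School district tax — $1,560.24
City property tax — $819.42 × 2 = $1,638.84
Total annual escrow = $7,054.32
Monthly = $7,054.32 ÷ 12 = $587.86
Cushion = 2 × $587.86 = $1,175.72

$1,175.72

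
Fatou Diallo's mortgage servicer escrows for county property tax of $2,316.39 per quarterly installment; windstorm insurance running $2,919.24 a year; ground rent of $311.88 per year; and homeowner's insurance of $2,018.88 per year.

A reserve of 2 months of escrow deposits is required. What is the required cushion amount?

$2,419.26

County property tax: $2,316.39 × 4 = $9,265.56
Windstorm insurance: $2,919.24
Ground rent: $311.88
Homeowner's insurance: $2,018.88
Combined annual = $9,265.56 + $2,919.24 + $311.88 + $2,018.88 = $14,515.56
Base monthly escrow = $14,515.56 ÷ 12 = $1,209.63
Cushion = 2 × $1,209.63 = $2,419.26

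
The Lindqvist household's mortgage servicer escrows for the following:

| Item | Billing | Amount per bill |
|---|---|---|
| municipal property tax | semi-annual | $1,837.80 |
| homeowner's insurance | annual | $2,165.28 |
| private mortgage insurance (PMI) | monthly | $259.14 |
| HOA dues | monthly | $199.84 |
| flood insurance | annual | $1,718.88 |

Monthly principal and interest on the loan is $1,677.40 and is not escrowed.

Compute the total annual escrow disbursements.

$13,067.52

Municipal property tax — $1,837.80 × 2 = $3,675.60
Homeowner's insurance — $2,165.28
Private mortgage insurance (PMI) — $259.14 × 12 = $3,109.68
HOA dues — $199.84 × 12 = $2,398.08
Flood insurance — $1,718.88
Total annual escrow = $3,675.60 + $2,165.28 + $3,109.68 + $2,398.08 + $1,718.88 = $13,067.52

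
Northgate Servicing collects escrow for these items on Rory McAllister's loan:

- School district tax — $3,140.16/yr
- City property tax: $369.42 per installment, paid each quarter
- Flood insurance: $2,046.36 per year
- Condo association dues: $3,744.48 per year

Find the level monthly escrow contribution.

$867.39

School district tax — $3,140.16 per year
City property tax — $369.42 × 4 = $1,477.68 per year
Flood insurance — $2,046.36 per year
Condo association dues — $3,744.48 per year
Combined annual = $3,140.16 + $1,477.68 + $2,046.36 + $3,744.48 = $10,408.68
Per month = $10,408.68 / 12 = $867.39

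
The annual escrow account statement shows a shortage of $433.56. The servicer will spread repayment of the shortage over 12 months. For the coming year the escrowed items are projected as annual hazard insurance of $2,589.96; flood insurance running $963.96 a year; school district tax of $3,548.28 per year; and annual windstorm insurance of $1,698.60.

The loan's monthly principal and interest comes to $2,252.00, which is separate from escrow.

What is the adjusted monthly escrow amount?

$769.53

Hazard insurance = $2,589.96/yr
Flood insurance = $963.96/yr
School district tax = $3,548.28/yr
Windstorm insurance = $1,698.60/yr
Annual escrow total = $8,800.80
Monthly escrow = $8,800.80 / 12 = $733.40
Shortage per month = $433.56 ÷ 12 = $36.13
New monthly escrow = $733.40 + $36.13 = $769.53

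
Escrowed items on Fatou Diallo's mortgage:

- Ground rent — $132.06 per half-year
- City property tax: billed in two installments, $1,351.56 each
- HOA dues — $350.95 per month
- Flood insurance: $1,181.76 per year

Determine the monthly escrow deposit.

Ground rent = $132.06 × 2 = $264.12
City property tax = $1,351.56 × 2 = $2,703.12
HOA dues = $350.95 × 12 = $4,211.40
Flood insurance = $1,181.76
Combined annual = $264.12 + $2,703.12 + $4,211.40 + $1,181.76 = $8,360.40
Monthly escrow = $8,360.40 / 12 = $696.70

$696.70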